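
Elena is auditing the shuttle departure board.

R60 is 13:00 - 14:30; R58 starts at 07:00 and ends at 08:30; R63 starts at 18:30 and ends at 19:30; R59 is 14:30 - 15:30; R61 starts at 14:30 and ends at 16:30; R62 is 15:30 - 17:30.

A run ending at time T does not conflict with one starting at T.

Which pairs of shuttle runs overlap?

Sorted by start: R58, R60, R59, R61, R62, R63.
R60 starts after R58 ends, so nothing later overlaps R58 either.
R59 starts exactly when R60 ends (back-to-back, no overlap), so nothing later overlaps R60 either.
R61 starts before R59 ends → R59 and R61 overlap.
R62 starts exactly when R59 ends (back-to-back, no overlap), so nothing later overlaps R59 either.
R62 starts before R61 ends → R61 and R62 overlap.
R63 starts after R61 ends.
R63 starts after R62 ends.

R59 & R61, R61 & R62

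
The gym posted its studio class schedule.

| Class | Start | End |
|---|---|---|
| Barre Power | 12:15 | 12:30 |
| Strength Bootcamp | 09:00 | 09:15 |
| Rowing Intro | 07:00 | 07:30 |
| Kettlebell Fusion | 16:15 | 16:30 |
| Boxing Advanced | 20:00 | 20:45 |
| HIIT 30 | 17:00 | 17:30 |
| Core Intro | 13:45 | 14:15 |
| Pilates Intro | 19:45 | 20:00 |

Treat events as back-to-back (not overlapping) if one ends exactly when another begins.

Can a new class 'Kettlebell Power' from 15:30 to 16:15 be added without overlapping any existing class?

Yes — the slot is free

Rowing Intro: ends 07:30 at or before Kettlebell Power starts 15:30 → clear.
Strength Bootcamp: ends 09:15 at or before Kettlebell Power starts 15:30 → clear.
Barre Power: ends 12:30 at or before Kettlebell Power starts 15:30 → clear.
Core Intro: ends 14:15 at or before Kettlebell Power starts 15:30 → clear.
Kettlebell Fusion: starts 16:15 at or after Kettlebell Power ends 16:15 → clear.
HIIT 30: starts 17:00 at or after Kettlebell Power ends 16:15 → clear.
Pilates Intro: starts 19:45 at or after Kettlebell Power ends 16:15 → clear.
Boxing Advanced: starts 20:00 at or after Kettlebell Power ends 16:15 → clear.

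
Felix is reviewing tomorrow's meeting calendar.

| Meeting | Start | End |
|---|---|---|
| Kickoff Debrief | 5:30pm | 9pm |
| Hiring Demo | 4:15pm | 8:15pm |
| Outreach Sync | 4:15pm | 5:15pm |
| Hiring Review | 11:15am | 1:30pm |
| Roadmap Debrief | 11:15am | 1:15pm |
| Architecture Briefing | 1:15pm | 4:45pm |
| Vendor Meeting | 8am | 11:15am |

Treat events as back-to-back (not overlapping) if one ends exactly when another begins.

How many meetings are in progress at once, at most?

Sort all start/end points and keep a running count:
8am start Vendor Meeting → 1
11:15am end Vendor Meeting → 0
11:15am start Hiring Review → 1
11:15am start Roadmap Debrief → 2
1:15pm end Roadmap Debrief → 1
1:15pm start Architecture Briefing → 2
1:30pm end Hiring Review → 1
4:15pm start Hiring Demo → 2
4:15pm start Outreach Sync → 3
4:45pm end Architecture Briefing → 2
5:15pm end Outreach Sync → 1
5:30pm start Kickoff Debrief → 2
8:15pm end Hiring Demo → 1
9pm end Kickoff Debrief → 0
Peak is 3, at 4:15pm (Architecture Briefing, Hiring Demo, Outreach Sync).

3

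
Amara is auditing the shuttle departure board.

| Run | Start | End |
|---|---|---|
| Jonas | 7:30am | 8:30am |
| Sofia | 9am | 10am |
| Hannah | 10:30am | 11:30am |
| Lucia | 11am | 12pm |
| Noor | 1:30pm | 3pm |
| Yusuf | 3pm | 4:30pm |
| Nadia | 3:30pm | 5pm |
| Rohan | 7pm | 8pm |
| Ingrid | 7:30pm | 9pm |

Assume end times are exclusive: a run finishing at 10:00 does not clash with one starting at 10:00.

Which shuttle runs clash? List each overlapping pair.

Hannah & Lucia, Ingrid & Rohan, Nadia & Yusuf

Sorted by start: Jonas, Sofia, Hannah, Lucia, Noor, Yusuf, Nadia, Rohan, Ingrid.
Sofia starts after Jonas ends, so Jonas has no further overlaps.
Hannah starts after Sofia ends, so Sofia has no further overlaps.
Lucia starts before Hannah ends → Hannah and Lucia overlap.
Noor starts after Hannah ends, so Hannah has no further overlaps.
Noor starts after Lucia ends, so Lucia has no further overlaps.
Yusuf starts exactly when Noor ends (back-to-back, no overlap), so Noor has no further overlaps.
Nadia starts before Yusuf ends → Yusuf and Nadia overlap.
Rohan starts after Yusuf ends, so Yusuf has no further overlaps.
Rohan starts after Nadia ends, so Nadia has no further overlaps.
Ingrid starts before Rohan ends → Rohan and Ingrid overlap.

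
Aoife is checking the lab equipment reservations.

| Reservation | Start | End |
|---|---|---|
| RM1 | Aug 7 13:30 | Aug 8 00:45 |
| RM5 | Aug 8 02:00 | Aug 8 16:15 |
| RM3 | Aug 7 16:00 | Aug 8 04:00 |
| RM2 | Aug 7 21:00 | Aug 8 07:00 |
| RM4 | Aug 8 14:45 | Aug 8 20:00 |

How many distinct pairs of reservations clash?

Sorted by start: RM1, RM3, RM2, RM5, RM4.
RM3 starts before RM1 ends → RM1 and RM3 overlap.
RM2 starts before RM1 ends → RM1 and RM2 overlap.
RM5 starts after RM1 ends, so RM1 has no further overlaps.
RM2 starts before RM3 ends → RM3 and RM2 overlap.
RM5 starts before RM3 ends → RM3 and RM5 overlap.
RM4 starts after RM3 ends.
RM5 starts before RM2 ends → RM2 and RM5 overlap.
RM4 starts after RM2 ends.
RM4 starts before RM5 ends → RM5 and RM4 overlap.
Overlapping pairs: RM1 & RM2, RM1 & RM3, RM2 & RM3, RM2 & RM5, RM3 & RM5, RM4 & RM5 — 6 in total.

6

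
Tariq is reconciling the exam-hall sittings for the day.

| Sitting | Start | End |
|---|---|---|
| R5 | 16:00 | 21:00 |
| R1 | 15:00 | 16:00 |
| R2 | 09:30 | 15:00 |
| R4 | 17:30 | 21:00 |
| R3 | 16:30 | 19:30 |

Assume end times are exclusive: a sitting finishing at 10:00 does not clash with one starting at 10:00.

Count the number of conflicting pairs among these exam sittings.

Sorted by start: R2, R1, R5, R3, R4.
R1 starts exactly when R2 ends (back-to-back, no overlap), so nothing later overlaps R2 either.
R5 starts exactly when R1 ends (back-to-back, no overlap), so nothing later overlaps R1 either.
R3 starts before R5 ends → R5 and R3 overlap.
R4 starts before R5 ends → R5 and R4 overlap.
R4 starts before R3 ends → R3 and R4 overlap.
Overlapping pairs: R3 & R4, R3 & R5, R4 & R5 — 3 in total.

3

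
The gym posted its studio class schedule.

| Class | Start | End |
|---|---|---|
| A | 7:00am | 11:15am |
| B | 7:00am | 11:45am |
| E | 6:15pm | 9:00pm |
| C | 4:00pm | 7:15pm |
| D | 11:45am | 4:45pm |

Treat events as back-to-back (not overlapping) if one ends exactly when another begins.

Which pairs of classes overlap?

A & B, C & D, C & E

Two intervals overlap when each starts before the other ends.
Sorted by start: A, B, D, C, E.
B starts before A ends → A and B overlap.
D starts after A ends — done with A.
D starts exactly when B ends (back-to-back, no overlap) — done with B.
C starts before D ends → D and C overlap.
E starts after D ends.
E starts before C ends → C and E overlap.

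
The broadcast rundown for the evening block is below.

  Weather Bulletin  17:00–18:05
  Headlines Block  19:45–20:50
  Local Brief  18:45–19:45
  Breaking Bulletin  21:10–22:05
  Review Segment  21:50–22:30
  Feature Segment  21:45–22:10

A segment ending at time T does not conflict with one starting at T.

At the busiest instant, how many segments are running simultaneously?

Sweep the timeline, counting +1 at each start and −1 at each end (ends before starts at a tie):
17:00 start Weather Bulletin → 1
18:05 end Weather Bulletin → 0
18:45 start Local Brief → 1
19:45 end Local Brief → 0
19:45 start Headlines Block → 1
20:50 end Headlines Block → 0
21:10 start Breaking Bulletin → 1
21:45 start Feature Segment → 2
21:50 start Review Segment → 3
22:05 end Breaking Bulletin → 2
22:10 end Feature Segment → 1
22:30 end Review Segment → 0
Peak is 3, at 21:50 (Breaking Bulletin, Feature Segment, Review Segment).

3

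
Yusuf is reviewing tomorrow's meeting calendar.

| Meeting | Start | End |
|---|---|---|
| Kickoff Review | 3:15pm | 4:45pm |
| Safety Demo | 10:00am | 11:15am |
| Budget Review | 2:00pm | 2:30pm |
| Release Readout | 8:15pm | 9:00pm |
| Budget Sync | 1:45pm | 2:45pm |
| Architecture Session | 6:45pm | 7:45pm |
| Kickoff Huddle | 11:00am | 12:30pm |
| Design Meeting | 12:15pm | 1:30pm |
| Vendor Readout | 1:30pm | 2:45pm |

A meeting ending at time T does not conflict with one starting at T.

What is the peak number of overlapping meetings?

3

Walk through starts and ends in time order (an end at T is processed before a start at T):
10:00am start Safety Demo → 1
11:00am start Kickoff Huddle → 2
11:15am end Safety Demo → 1
12:15pm start Design Meeting → 2
12:30pm end Kickoff Huddle → 1
1:30pm end Design Meeting → 0
1:30pm start Vendor Readout → 1
1:45pm start Budget Sync → 2
2:00pm start Budget Review → 3
2:30pm end Budget Review → 2
2:45pm end Budget Sync → 1
2:45pm end Vendor Readout → 0
3:15pm start Kickoff Review → 1
4:45pm end Kickoff Review → 0
6:45pm start Architecture Session → 1
7:45pm end Architecture Session → 0
8:15pm start Release Readout → 1
9:00pm end Release Readout → 0
Peak is 3, at 2:00pm (Budget Review, Budget Sync, Vendor Readout).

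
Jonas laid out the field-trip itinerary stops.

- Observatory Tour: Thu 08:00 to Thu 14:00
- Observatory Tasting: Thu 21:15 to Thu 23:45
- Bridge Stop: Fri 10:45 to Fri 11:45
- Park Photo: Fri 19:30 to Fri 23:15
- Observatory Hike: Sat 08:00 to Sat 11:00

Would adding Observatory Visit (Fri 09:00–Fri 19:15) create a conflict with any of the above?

Yes — it overlaps Bridge Stop

Observatory Tour: ends Thu 14:00 at or before Observatory Visit starts Fri 09:00 → clear.
Observatory Tasting: ends Thu 23:45 at or before Observatory Visit starts Fri 09:00 → clear.
Bridge Stop: starts Fri 10:45 before Observatory Visit ends Fri 19:15, and ends Fri 11:45 after Observatory Visit starts Fri 09:00 → overlap.
Park Photo: starts Fri 19:30 at or after Observatory Visit ends Fri 19:15 → clear.
Observatory Hike: starts Sat 08:00 at or after Observatory Visit ends Fri 19:15 → clear.
Observatory Visit overlaps Bridge Stop.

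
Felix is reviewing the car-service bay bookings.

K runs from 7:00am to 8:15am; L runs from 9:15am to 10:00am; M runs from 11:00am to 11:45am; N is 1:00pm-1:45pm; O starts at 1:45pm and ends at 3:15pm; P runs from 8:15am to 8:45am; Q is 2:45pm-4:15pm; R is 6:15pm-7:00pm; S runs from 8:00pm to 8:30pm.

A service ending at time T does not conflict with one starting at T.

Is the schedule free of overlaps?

Sorted by start: K, P, L, M, N, O, Q, R, S.
P starts exactly when K ends (back-to-back, no overlap) — done with K.
L starts after P ends — done with P.
M starts after L ends — done with L.
N starts after M ends — done with M.
O starts exactly when N ends (back-to-back, no overlap) — done with N.
Q starts before O ends → O and Q overlap.
That's a conflict, so the schedule is not conflict-free.

No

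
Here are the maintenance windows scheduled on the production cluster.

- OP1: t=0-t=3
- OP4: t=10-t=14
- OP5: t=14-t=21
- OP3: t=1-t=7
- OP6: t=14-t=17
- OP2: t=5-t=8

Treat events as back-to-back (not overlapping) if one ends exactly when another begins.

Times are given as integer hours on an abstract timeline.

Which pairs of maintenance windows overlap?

Sorted by start: OP1, OP3, OP2, OP4, OP5, OP6.
OP3 starts before OP1 ends → OP1 and OP3 overlap.
OP2 starts after OP1 ends — done with OP1.
OP2 starts before OP3 ends → OP3 and OP2 overlap.
OP4 starts after OP3 ends — done with OP3.
OP4 starts after OP2 ends — done with OP2.
OP5 starts exactly when OP4 ends (back-to-back, no overlap) — done with OP4.
OP6 starts before OP5 ends → OP5 and OP6 overlap.

OP1 & OP3, OP2 & OP3, OP5 & OP6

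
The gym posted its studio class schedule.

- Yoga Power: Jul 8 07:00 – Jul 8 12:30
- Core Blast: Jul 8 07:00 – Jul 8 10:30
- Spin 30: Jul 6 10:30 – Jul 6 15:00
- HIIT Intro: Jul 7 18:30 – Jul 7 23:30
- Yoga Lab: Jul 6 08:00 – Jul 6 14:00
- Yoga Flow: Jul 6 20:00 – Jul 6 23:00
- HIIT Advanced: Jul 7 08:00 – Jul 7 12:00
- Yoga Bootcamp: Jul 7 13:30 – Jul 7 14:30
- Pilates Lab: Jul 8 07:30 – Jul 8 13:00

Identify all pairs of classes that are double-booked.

Sorted by start: Yoga Lab, Spin 30, Yoga Flow, HIIT Advanced, Yoga Bootcamp, HIIT Intro, Yoga Power, Core Blast, Pilates Lab.
Spin 30 starts before Yoga Lab ends → Yoga Lab and Spin 30 overlap.
Yoga Flow starts after Yoga Lab ends — done with Yoga Lab.
Yoga Flow starts after Spin 30 ends — done with Spin 30.
HIIT Advanced starts after Yoga Flow ends — done with Yoga Flow.
Yoga Bootcamp starts after HIIT Advanced ends — done with HIIT Advanced.
HIIT Intro starts after Yoga Bootcamp ends — done with Yoga Bootcamp.
Yoga Power starts after HIIT Intro ends — done with HIIT Intro.
Core Blast starts before Yoga Power ends → Yoga Power and Core Blast overlap.
Pilates Lab starts before Yoga Power ends → Yoga Power and Pilates Lab overlap.
Pilates Lab starts before Core Blast ends → Core Blast and Pilates Lab overlap.

Core Blast & Pilates Lab, Core Blast & Yoga Power, Pilates Lab & Yoga Power, Spin 30 & Yoga Lab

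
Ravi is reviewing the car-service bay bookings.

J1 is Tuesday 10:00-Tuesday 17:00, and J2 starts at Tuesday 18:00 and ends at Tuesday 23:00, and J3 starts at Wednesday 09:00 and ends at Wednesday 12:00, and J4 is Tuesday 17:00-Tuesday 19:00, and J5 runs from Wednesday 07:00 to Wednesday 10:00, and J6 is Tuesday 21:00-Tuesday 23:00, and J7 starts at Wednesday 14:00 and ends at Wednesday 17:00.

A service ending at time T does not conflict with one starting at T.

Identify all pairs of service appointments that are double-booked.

Sorted by start: J1, J4, J2, J6, J5, J3, J7.
J4 starts exactly when J1 ends (back-to-back, no overlap); J1 is clear from here.
J2 starts before J4 ends → J4 and J2 overlap.
J6 starts after J4 ends; J4 is clear from here.
J6 starts before J2 ends → J2 and J6 overlap.
J5 starts after J2 ends; J2 is clear from here.
J5 starts after J6 ends; J6 is clear from here.
J3 starts before J5 ends → J5 and J3 overlap.
J7 starts after J5 ends.
J7 starts after J3 ends.

J2 & J4, J2 & J6, J3 & J5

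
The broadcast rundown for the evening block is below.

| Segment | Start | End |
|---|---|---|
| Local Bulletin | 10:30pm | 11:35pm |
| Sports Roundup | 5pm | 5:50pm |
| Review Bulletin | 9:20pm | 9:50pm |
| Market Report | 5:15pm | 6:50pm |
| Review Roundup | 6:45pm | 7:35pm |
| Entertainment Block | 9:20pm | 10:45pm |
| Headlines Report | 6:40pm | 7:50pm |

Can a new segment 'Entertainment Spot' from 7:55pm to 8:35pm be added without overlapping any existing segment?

Sports Roundup: ends 5:50pm at or before Entertainment Spot starts 7:55pm → clear.
Market Report: ends 6:50pm at or before Entertainment Spot starts 7:55pm → clear.
Headlines Report: ends 7:50pm at or before Entertainment Spot starts 7:55pm → clear.
Review Roundup: ends 7:35pm at or before Entertainment Spot starts 7:55pm → clear.
Review Bulletin: starts 9:20pm at or after Entertainment Spot ends 8:35pm → clear.
Entertainment Block: starts 9:20pm at or after Entertainment Spot ends 8:35pm → clear.
Local Bulletin: starts 10:30pm at or after Entertainment Spot ends 8:35pm → clear.

Yes — the slot is free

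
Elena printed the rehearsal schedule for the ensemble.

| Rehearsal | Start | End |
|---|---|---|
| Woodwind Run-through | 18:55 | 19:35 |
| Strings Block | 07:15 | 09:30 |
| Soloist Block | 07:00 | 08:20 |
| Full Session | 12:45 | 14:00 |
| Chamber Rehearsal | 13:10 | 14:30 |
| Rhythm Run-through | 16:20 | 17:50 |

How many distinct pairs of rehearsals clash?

2

Check each pair: they overlap iff neither finishes before the other starts.
Sorted by start: Soloist Block, Strings Block, Full Session, Chamber Rehearsal, Rhythm Run-through, Woodwind Run-through.
Strings Block starts before Soloist Block ends → Soloist Block and Strings Block overlap.
Full Session starts after Soloist Block ends, so nothing later overlaps Soloist Block either.
Full Session starts after Strings Block ends, so nothing later overlaps Strings Block either.
Chamber Rehearsal starts before Full Session ends → Full Session and Chamber Rehearsal overlap.
Rhythm Run-through starts after Full Session ends, so nothing later overlaps Full Session either.
Rhythm Run-through starts after Chamber Rehearsal ends, so nothing later overlaps Chamber Rehearsal either.
Woodwind Run-through starts after Rhythm Run-through ends.
Overlapping pairs: Chamber Rehearsal & Full Session, Soloist Block & Strings Block — 2 in total.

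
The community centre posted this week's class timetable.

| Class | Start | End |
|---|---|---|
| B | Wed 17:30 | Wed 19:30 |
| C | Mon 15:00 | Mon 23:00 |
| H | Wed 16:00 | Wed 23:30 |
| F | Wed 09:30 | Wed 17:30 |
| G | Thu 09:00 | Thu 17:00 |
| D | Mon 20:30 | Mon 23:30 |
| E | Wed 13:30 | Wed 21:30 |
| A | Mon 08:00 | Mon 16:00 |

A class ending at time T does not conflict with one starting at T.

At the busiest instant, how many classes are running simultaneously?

Sweep the timeline, counting +1 at each start and −1 at each end (ends before starts at a tie):
Mon 08:00 start A → 1
Mon 15:00 start C → 2
Mon 16:00 end A → 1
Mon 20:30 start D → 2
Mon 23:00 end C → 1
Mon 23:30 end D → 0
Wed 09:30 start F → 1
Wed 13:30 start E → 2
Wed 16:00 start H → 3
Wed 17:30 end F → 2
Wed 17:30 start B → 3
Wed 19:30 end B → 2
Wed 21:30 end E → 1
Wed 23:30 end H → 0
Thu 09:00 start G → 1
Thu 17:00 end G → 0
Peak is 3, at Wed 16:00 (E, F, H).

3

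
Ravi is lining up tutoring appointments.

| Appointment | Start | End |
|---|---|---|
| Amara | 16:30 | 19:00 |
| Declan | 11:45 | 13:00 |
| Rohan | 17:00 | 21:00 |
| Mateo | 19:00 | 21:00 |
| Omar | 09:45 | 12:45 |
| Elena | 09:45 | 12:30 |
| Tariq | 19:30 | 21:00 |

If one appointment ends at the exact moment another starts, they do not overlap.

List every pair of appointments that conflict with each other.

Amara & Rohan, Declan & Elena, Declan & Omar, Elena & Omar, Mateo & Rohan, Mateo & Tariq, Rohan & Tariq

Sorted by start: Elena, Omar, Declan, Amara, Rohan, Mateo, Tariq.
Omar starts before Elena ends → Elena and Omar overlap.
Declan starts before Elena ends → Elena and Declan overlap.
Amara starts after Elena ends — done with Elena.
Declan starts before Omar ends → Omar and Declan overlap.
Amara starts after Omar ends — done with Omar.
Amara starts after Declan ends — done with Declan.
Rohan starts before Amara ends → Amara and Rohan overlap.
Mateo starts exactly when Amara ends (back-to-back, no overlap) — done with Amara.
Mateo starts before Rohan ends → Rohan and Mateo overlap.
Tariq starts before Rohan ends → Rohan and Tariq overlap.
Tariq starts before Mateo ends → Mateo and Tariq overlap.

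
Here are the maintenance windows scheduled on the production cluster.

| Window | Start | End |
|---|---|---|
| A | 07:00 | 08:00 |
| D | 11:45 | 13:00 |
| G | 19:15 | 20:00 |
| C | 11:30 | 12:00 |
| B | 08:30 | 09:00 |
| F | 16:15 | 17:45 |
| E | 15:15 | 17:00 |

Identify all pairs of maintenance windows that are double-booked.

C & D, E & F

Sorted by start: A, B, C, D, E, F, G.
B starts after A ends, so nothing later overlaps A either.
C starts after B ends, so nothing later overlaps B either.
D starts before C ends → C and D overlap.
E starts after C ends, so nothing later overlaps C either.
E starts after D ends, so nothing later overlaps D either.
F starts before E ends → E and F overlap.
G starts after E ends.
G starts after F ends.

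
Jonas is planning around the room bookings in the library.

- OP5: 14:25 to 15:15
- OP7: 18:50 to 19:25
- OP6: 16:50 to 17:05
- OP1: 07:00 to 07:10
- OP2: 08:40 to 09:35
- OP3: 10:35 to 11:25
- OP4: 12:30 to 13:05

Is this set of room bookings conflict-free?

Sorted by start: OP1, OP2, OP3, OP4, OP5, OP6, OP7.
OP2 starts after OP1 ends, so OP1 has no further overlaps.
OP3 starts after OP2 ends, so OP2 has no further overlaps.
OP4 starts after OP3 ends, so OP3 has no further overlaps.
OP5 starts after OP4 ends, so OP4 has no further overlaps.
OP6 starts after OP5 ends, so OP5 has no further overlaps.
OP7 starts after OP6 ends.
Every pair is clear; the schedule has no overlaps.

Yes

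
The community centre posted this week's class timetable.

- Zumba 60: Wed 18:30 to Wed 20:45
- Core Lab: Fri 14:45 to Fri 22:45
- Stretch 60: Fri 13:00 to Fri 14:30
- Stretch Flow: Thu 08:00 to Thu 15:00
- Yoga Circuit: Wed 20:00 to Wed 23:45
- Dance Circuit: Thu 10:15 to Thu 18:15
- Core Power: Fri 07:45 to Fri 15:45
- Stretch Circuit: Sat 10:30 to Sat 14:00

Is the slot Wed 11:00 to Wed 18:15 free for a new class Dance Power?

Yes — the slot is free

Zumba 60: starts Wed 18:30 at or after Dance Power ends Wed 18:15 → clear.
Yoga Circuit: starts Wed 20:00 at or after Dance Power ends Wed 18:15 → clear.
Stretch Flow: starts Thu 08:00 at or after Dance Power ends Wed 18:15 → clear.
Dance Circuit: starts Thu 10:15 at or after Dance Power ends Wed 18:15 → clear.
Core Power: starts Fri 07:45 at or after Dance Power ends Wed 18:15 → clear.
Stretch 60: starts Fri 13:00 at or after Dance Power ends Wed 18:15 → clear.
Core Lab: starts Fri 14:45 at or after Dance Power ends Wed 18:15 → clear.
Stretch Circuit: starts Sat 10:30 at or after Dance Power ends Wed 18:15 → clear.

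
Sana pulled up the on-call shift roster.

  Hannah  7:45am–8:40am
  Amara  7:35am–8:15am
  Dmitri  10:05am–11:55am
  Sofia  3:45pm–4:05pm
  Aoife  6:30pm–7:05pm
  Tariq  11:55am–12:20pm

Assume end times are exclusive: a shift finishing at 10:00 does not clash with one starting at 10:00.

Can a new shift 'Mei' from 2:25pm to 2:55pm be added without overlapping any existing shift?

Yes — the slot is free

Amara: ends 8:15am at or before Mei starts 2:25pm → clear.
Hannah: ends 8:40am at or before Mei starts 2:25pm → clear.
Dmitri: ends 11:55am at or before Mei starts 2:25pm → clear.
Tariq: ends 12:20pm at or before Mei starts 2:25pm → clear.
Sofia: starts 3:45pm at or after Mei ends 2:55pm → clear.
Aoife: starts 6:30pm at or after Mei ends 2:55pm → clear.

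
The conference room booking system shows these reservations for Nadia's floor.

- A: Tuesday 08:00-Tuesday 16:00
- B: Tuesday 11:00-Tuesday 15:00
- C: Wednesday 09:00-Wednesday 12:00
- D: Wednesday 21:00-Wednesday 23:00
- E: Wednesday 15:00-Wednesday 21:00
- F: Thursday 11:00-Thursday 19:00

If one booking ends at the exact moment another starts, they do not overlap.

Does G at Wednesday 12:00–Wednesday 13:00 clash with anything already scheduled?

A: ends Tuesday 16:00 at or before G starts Wednesday 12:00 → clear.
B: ends Tuesday 15:00 at or before G starts Wednesday 12:00 → clear.
C: ends Wednesday 12:00 at or before G starts Wednesday 12:00 → clear.
E: starts Wednesday 15:00 at or after G ends Wednesday 13:00 → clear.
D: starts Wednesday 21:00 at or after G ends Wednesday 13:00 → clear.
F: starts Thursday 11:00 at or after G ends Wednesday 13:00 → clear.

No — it doesn't clash with anything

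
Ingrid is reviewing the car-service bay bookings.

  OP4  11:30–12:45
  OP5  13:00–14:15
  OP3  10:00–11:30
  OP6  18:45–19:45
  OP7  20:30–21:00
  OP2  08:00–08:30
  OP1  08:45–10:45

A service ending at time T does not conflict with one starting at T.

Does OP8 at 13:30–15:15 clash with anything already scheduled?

Yes — it overlaps OP5

OP2: ends 08:30 at or before OP8 starts 13:30 → clear.
OP1: ends 10:45 at or before OP8 starts 13:30 → clear.
OP3: ends 11:30 at or before OP8 starts 13:30 → clear.
OP4: ends 12:45 at or before OP8 starts 13:30 → clear.
OP5: starts 13:00 before OP8 ends 15:15, and ends 14:15 after OP8 starts 13:30 → overlap.
OP6: starts 18:45 at or after OP8 ends 15:15 → clear.
OP7: starts 20:30 at or after OP8 ends 15:15 → clear.
OP8 overlaps OP5.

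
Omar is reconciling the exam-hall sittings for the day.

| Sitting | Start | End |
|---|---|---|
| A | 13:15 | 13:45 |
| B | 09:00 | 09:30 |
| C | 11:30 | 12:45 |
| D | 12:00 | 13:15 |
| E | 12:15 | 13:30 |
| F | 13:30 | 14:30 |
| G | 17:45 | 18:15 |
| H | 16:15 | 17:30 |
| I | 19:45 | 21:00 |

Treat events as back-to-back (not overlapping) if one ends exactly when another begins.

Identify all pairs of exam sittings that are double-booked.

Check each pair: they overlap iff neither finishes before the other starts.
Sorted by start: B, C, D, E, A, F, H, G, I.
C starts after B ends, so nothing later overlaps B either.
D starts before C ends → C and D overlap.
E starts before C ends → C and E overlap.
A starts after C ends, so nothing later overlaps C either.
E starts before D ends → D and E overlap.
A starts exactly when D ends (back-to-back, no overlap), so nothing later overlaps D either.
A starts before E ends → E and A overlap.
F starts exactly when E ends (back-to-back, no overlap), so nothing later overlaps E either.
F starts before A ends → A and F overlap.
H starts after A ends, so nothing later overlaps A either.
H starts after F ends, so nothing later overlaps F either.
G starts after H ends, so nothing later overlaps H either.
I starts after G ends.

A & E, A & F, C & D, C & E, D & E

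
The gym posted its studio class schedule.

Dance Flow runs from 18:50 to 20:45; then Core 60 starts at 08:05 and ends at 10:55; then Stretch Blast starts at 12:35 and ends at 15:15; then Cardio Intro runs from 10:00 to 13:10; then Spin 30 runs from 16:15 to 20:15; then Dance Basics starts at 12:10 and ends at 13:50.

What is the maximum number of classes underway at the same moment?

3

Walk through starts and ends in time order (an end at T is processed before a start at T):
08:05 start Core 60 → 1
10:00 start Cardio Intro → 2
10:55 end Core 60 → 1
12:10 start Dance Basics → 2
12:35 start Stretch Blast → 3
13:10 end Cardio Intro → 2
13:50 end Dance Basics → 1
15:15 end Stretch Blast → 0
16:15 start Spin 30 → 1
18:50 start Dance Flow → 2
20:15 end Spin 30 → 1
20:45 end Dance Flow → 0
Peak is 3, at 12:35 (Cardio Intro, Dance Basics, Stretch Blast).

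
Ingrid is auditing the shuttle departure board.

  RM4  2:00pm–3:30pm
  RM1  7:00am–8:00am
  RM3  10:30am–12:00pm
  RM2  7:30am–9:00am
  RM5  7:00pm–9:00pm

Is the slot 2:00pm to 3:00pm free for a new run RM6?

RM1: ends 8:00am at or before RM6 starts 2:00pm → clear.
RM2: ends 9:00am at or before RM6 starts 2:00pm → clear.
RM3: ends 12:00pm at or before RM6 starts 2:00pm → clear.
RM4: starts 2:00pm before RM6 ends 3:00pm, and ends 3:30pm after RM6 starts 2:00pm → overlap.
RM5: starts 7:00pm at or after RM6 ends 3:00pm → clear.
RM6 overlaps RM4.

No — it overlaps RM4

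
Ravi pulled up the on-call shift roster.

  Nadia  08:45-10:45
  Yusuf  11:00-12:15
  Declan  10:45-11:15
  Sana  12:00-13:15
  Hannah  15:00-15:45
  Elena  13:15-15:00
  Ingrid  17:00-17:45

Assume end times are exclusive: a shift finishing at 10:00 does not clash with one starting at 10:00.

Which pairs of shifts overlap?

Declan & Yusuf, Sana & Yusuf

Sorted by start: Nadia, Declan, Yusuf, Sana, Elena, Hannah, Ingrid.
Declan starts exactly when Nadia ends (back-to-back, no overlap), so nothing later overlaps Nadia either.
Yusuf starts before Declan ends → Declan and Yusuf overlap.
Sana starts after Declan ends, so nothing later overlaps Declan either.
Sana starts before Yusuf ends → Yusuf and Sana overlap.
Elena starts after Yusuf ends, so nothing later overlaps Yusuf either.
Elena starts exactly when Sana ends (back-to-back, no overlap), so nothing later overlaps Sana either.
Hannah starts exactly when Elena ends (back-to-back, no overlap), so nothing later overlaps Elena either.
Ingrid starts after Hannah ends.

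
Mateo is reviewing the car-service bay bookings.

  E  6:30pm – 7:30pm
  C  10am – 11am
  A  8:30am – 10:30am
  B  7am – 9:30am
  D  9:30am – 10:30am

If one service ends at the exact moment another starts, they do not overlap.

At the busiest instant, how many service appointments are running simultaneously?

3

Sort all start/end points and keep a running count:
7am start B → 1
8:30am start A → 2
9:30am end B → 1
9:30am start D → 2
10am start C → 3
10:30am end A → 2
10:30am end D → 1
11am end C → 0
6:30pm start E → 1
7:30pm end E → 0
Peak is 3, at 10am (A, C, D).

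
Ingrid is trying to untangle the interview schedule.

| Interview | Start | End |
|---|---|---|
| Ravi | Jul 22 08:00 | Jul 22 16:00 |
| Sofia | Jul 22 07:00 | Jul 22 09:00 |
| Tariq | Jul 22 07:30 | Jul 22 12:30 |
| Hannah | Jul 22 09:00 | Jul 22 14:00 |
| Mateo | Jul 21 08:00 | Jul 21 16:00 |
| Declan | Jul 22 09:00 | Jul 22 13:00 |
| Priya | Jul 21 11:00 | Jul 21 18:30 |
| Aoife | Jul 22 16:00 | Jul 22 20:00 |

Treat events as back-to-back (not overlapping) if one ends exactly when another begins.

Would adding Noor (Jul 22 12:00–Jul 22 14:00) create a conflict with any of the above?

Yes — it overlaps Declan, Hannah, Ravi, Tariq

Mateo: ends Jul 21 16:00 at or before Noor starts Jul 22 12:00 → clear.
Priya: ends Jul 21 18:30 at or before Noor starts Jul 22 12:00 → clear.
Sofia: ends Jul 22 09:00 at or before Noor starts Jul 22 12:00 → clear.
Tariq: starts Jul 22 07:30 before Noor ends Jul 22 14:00, and ends Jul 22 12:30 after Noor starts Jul 22 12:00 → overlap.
Ravi: starts Jul 22 08:00 before Noor ends Jul 22 14:00, and ends Jul 22 16:00 after Noor starts Jul 22 12:00 → overlap.
Declan: starts Jul 22 09:00 before Noor ends Jul 22 14:00, and ends Jul 22 13:00 after Noor starts Jul 22 12:00 → overlap.
Hannah: starts Jul 22 09:00 before Noor ends Jul 22 14:00, and ends Jul 22 14:00 after Noor starts Jul 22 12:00 → overlap.
Aoife: starts Jul 22 16:00 at or after Noor ends Jul 22 14:00 → clear.
Noor overlaps Ravi, Declan, Tariq, Hannah.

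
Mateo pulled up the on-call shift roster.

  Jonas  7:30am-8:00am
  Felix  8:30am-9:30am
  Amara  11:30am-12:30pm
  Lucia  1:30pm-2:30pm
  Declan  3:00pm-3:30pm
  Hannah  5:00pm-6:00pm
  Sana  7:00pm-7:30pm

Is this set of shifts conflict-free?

Check each pair: they overlap iff neither finishes before the other starts.
Sorted by start: Jonas, Felix, Amara, Lucia, Declan, Hannah, Sana.
Felix starts after Jonas ends; Jonas is clear from here.
Amara starts after Felix ends; Felix is clear from here.
Lucia starts after Amara ends; Amara is clear from here.
Declan starts after Lucia ends; Lucia is clear from here.
Hannah starts after Declan ends; Declan is clear from here.
Sana starts after Hannah ends.
Every pair is clear; the schedule has no overlaps.

Yes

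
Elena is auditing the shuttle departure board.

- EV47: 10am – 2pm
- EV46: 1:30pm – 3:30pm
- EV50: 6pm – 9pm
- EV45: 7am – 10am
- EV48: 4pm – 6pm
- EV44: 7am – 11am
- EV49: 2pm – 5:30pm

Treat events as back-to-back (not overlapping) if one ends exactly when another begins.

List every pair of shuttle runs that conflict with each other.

EV44 & EV45, EV44 & EV47, EV46 & EV47, EV46 & EV49, EV48 & EV49

Sorted by start: EV44, EV45, EV47, EV46, EV49, EV48, EV50.
EV45 starts before EV44 ends → EV44 and EV45 overlap.
EV47 starts before EV44 ends → EV44 and EV47 overlap.
EV46 starts after EV44 ends — done with EV44.
EV47 starts exactly when EV45 ends (back-to-back, no overlap) — done with EV45.
EV46 starts before EV47 ends → EV47 and EV46 overlap.
EV49 starts exactly when EV47 ends (back-to-back, no overlap) — done with EV47.
EV49 starts before EV46 ends → EV46 and EV49 overlap.
EV48 starts after EV46 ends — done with EV46.
EV48 starts before EV49 ends → EV49 and EV48 overlap.
EV50 starts after EV49 ends.
EV50 starts exactly when EV48 ends (back-to-back, no overlap).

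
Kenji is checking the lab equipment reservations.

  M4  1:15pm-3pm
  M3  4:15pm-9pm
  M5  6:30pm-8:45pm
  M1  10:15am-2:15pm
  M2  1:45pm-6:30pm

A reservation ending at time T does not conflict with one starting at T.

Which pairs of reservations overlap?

Sorted by start: M1, M4, M2, M3, M5.
M4 starts before M1 ends → M1 and M4 overlap.
M2 starts before M1 ends → M1 and M2 overlap.
M3 starts after M1 ends; M1 is clear from here.
M2 starts before M4 ends → M4 and M2 overlap.
M3 starts after M4 ends; M4 is clear from here.
M3 starts before M2 ends → M2 and M3 overlap.
M5 starts exactly when M2 ends (back-to-back, no overlap).
M5 starts before M3 ends → M3 and M5 overlap.

M1 & M2, M1 & M4, M2 & M3, M2 & M4, M3 & M5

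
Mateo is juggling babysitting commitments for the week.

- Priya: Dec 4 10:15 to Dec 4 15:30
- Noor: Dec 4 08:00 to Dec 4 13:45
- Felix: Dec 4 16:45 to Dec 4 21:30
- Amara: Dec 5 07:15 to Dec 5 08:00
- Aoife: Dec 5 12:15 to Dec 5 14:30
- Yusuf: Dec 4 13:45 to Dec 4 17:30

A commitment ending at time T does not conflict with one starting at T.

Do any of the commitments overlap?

Sorted by start: Noor, Priya, Yusuf, Felix, Amara, Aoife.
Priya starts before Noor ends → Noor and Priya overlap.
That's a conflict, so the schedule is not conflict-free.

Yes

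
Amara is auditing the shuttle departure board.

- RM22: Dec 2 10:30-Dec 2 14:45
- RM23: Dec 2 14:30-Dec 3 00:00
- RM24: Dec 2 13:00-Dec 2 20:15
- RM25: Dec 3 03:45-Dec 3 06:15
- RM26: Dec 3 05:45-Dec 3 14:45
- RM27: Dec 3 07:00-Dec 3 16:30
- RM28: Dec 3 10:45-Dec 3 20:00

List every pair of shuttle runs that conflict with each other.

Check each pair: they overlap iff neither finishes before the other starts.
Sorted by start: RM22, RM24, RM23, RM25, RM26, RM27, RM28.
RM24 starts before RM22 ends → RM22 and RM24 overlap.
RM23 starts before RM22 ends → RM22 and RM23 overlap.
RM25 starts after RM22 ends — done with RM22.
RM23 starts before RM24 ends → RM24 and RM23 overlap.
RM25 starts after RM24 ends — done with RM24.
RM25 starts after RM23 ends — done with RM23.
RM26 starts before RM25 ends → RM25 and RM26 overlap.
RM27 starts after RM25 ends — done with RM25.
RM27 starts before RM26 ends → RM26 and RM27 overlap.
RM28 starts before RM26 ends → RM26 and RM28 overlap.
RM28 starts before RM27 ends → RM27 and RM28 overlap.

RM22 & RM23, RM22 & RM24, RM23 & RM24, RM25 & RM26, RM26 & RM27, RM26 & RM28, RM27 & RM28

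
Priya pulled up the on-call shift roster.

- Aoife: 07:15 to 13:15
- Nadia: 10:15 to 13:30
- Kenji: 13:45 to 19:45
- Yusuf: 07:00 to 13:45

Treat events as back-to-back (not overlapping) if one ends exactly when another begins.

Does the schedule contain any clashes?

Yes

Check each pair: they overlap iff neither finishes before the other starts.
Sorted by start: Yusuf, Aoife, Nadia, Kenji.
Aoife starts before Yusuf ends → Yusuf and Aoife overlap.
That's a conflict, so the schedule is not conflict-free.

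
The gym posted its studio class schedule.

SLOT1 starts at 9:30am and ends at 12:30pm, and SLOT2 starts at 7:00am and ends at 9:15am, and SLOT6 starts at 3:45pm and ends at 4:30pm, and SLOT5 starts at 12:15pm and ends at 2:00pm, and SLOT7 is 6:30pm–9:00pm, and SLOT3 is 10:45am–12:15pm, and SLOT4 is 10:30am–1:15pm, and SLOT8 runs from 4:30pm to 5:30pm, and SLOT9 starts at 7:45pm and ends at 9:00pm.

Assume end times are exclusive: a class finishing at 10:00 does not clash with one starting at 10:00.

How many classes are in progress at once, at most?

Sort all start/end points and keep a running count:
7:00am start SLOT2 → 1
9:15am end SLOT2 → 0
9:30am start SLOT1 → 1
10:30am start SLOT4 → 2
10:45am start SLOT3 → 3
12:15pm end SLOT3 → 2
12:15pm start SLOT5 → 3
12:30pm end SLOT1 → 2
1:15pm end SLOT4 → 1
2:00pm end SLOT5 → 0
3:45pm start SLOT6 → 1
4:30pm end SLOT6 → 0
4:30pm start SLOT8 → 1
5:30pm end SLOT8 → 0
6:30pm start SLOT7 → 1
7:45pm start SLOT9 → 2
9:00pm end SLOT7 → 1
9:00pm end SLOT9 → 0
Peak is 3, at 10:45am (SLOT1, SLOT3, SLOT4).

3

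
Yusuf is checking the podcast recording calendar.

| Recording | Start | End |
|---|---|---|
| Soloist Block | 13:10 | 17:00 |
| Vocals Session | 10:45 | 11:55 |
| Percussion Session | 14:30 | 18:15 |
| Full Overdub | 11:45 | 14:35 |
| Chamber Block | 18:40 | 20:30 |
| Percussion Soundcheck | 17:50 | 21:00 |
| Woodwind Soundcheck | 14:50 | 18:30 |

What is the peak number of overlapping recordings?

3

Sort all start/end points and keep a running count:
10:45 start Vocals Session → 1
11:45 start Full Overdub → 2
11:55 end Vocals Session → 1
13:10 start Soloist Block → 2
14:30 start Percussion Session → 3
14:35 end Full Overdub → 2
14:50 start Woodwind Soundcheck → 3
17:00 end Soloist Block → 2
17:50 start Percussion Soundcheck → 3
18:15 end Percussion Session → 2
18:30 end Woodwind Soundcheck → 1
18:40 start Chamber Block → 2
20:30 end Chamber Block → 1
21:00 end Percussion Soundcheck → 0
Peak is 3, at 14:30 (Full Overdub, Percussion Session, Soloist Block).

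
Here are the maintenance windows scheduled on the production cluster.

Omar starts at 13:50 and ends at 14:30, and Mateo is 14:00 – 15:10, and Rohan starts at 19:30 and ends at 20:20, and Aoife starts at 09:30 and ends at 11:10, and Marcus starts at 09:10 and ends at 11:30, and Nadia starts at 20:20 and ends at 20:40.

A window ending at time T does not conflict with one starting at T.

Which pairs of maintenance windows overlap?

Aoife & Marcus, Mateo & Omar

Sorted by start: Marcus, Aoife, Omar, Mateo, Rohan, Nadia.
Aoife starts before Marcus ends → Marcus and Aoife overlap.
Omar starts after Marcus ends, so Marcus has no further overlaps.
Omar starts after Aoife ends, so Aoife has no further overlaps.
Mateo starts before Omar ends → Omar and Mateo overlap.
Rohan starts after Omar ends, so Omar has no further overlaps.
Rohan starts after Mateo ends, so Mateo has no further overlaps.
Nadia starts exactly when Rohan ends (back-to-back, no overlap).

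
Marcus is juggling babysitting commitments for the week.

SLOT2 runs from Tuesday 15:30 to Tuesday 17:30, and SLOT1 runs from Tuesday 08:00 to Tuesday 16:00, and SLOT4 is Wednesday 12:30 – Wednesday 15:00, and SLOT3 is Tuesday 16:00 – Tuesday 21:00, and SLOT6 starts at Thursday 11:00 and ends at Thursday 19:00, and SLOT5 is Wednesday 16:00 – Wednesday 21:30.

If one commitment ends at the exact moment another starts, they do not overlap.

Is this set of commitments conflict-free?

Sorted by start: SLOT1, SLOT2, SLOT3, SLOT4, SLOT5, SLOT6.
SLOT2 starts before SLOT1 ends → SLOT1 and SLOT2 overlap.
That's a conflict, so the schedule is not conflict-free.

No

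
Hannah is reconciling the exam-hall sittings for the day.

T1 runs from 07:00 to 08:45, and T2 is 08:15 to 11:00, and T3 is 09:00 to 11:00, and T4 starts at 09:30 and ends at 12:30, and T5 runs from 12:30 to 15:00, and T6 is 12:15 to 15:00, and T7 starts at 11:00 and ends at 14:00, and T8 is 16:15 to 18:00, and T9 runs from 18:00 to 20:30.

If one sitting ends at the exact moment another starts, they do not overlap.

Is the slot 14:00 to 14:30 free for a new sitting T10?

T1: ends 08:45 at or before T10 starts 14:00 → clear.
T2: ends 11:00 at or before T10 starts 14:00 → clear.
T3: ends 11:00 at or before T10 starts 14:00 → clear.
T4: ends 12:30 at or before T10 starts 14:00 → clear.
T7: ends 14:00 at or before T10 starts 14:00 → clear.
T6: starts 12:15 before T10 ends 14:30, and ends 15:00 after T10 starts 14:00 → overlap.
T5: starts 12:30 before T10 ends 14:30, and ends 15:00 after T10 starts 14:00 → overlap.
T8: starts 16:15 at or after T10 ends 14:30 → clear.
T9: starts 18:00 at or after T10 ends 14:30 → clear.
T10 overlaps T5, T6.

No — it overlaps T5, T6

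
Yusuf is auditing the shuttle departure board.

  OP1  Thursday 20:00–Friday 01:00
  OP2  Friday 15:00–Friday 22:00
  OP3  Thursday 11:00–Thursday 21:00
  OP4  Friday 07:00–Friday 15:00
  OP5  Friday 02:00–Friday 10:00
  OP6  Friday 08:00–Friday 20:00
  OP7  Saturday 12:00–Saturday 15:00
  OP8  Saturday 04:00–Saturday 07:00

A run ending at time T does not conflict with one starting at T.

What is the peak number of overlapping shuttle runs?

Sweep the timeline, counting +1 at each start and −1 at each end (ends before starts at a tie):
Thursday 11:00 start OP3 → 1
Thursday 20:00 start OP1 → 2
Thursday 21:00 end OP3 → 1
Friday 01:00 end OP1 → 0
Friday 02:00 start OP5 → 1
Friday 07:00 start OP4 → 2
Friday 08:00 start OP6 → 3
Friday 10:00 end OP5 → 2
Friday 15:00 end OP4 → 1
Friday 15:00 start OP2 → 2
Friday 20:00 end OP6 → 1
Friday 22:00 end OP2 → 0
Saturday 04:00 start OP8 → 1
Saturday 07:00 end OP8 → 0
Saturday 12:00 start OP7 → 1
Saturday 15:00 end OP7 → 0
Peak is 3, at Friday 08:00 (OP4, OP5, OP6).

3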